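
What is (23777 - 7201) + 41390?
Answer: 57966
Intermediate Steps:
(23777 - 7201) + 41390 = 16576 + 41390 = 57966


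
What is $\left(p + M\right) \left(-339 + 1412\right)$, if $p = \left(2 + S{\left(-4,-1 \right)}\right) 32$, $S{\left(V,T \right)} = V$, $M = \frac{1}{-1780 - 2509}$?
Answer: $- \frac{294535281}{4289} \approx -68672.0$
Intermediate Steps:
$M = - \frac{1}{4289}$ ($M = \frac{1}{-4289} = - \frac{1}{4289} \approx -0.00023315$)
$p = -64$ ($p = \left(2 - 4\right) 32 = \left(-2\right) 32 = -64$)
$\left(p + M\right) \left(-339 + 1412\right) = \left(-64 - \frac{1}{4289}\right) \left(-339 + 1412\right) = \left(- \frac{274497}{4289}\right) 1073 = - \frac{294535281}{4289}$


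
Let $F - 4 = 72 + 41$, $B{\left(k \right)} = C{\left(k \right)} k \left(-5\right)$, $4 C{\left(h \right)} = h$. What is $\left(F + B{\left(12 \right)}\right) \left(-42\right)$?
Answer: $2646$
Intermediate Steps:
$C{\left(h \right)} = \frac{h}{4}$
$B{\left(k \right)} = - \frac{5 k^{2}}{4}$ ($B{\left(k \right)} = \frac{k}{4} k \left(-5\right) = \frac{k^{2}}{4} \left(-5\right) = - \frac{5 k^{2}}{4}$)
$F = 117$ ($F = 4 + \left(72 + 41\right) = 4 + 113 = 117$)
$\left(F + B{\left(12 \right)}\right) \left(-42\right) = \left(117 - \frac{5 \cdot 12^{2}}{4}\right) \left(-42\right) = \left(117 - 180\right) \left(-42\right) = \left(-63\right) \left(-42\right) = 2646$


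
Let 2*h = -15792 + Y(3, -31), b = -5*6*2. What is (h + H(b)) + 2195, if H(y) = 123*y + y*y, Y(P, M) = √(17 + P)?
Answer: -9481 + √5 ≈ -9478.8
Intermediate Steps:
b = -60 (b = -30*2 = -60)
h = -7896 + √5 (h = (-15792 + √(17 + 3))/2 = (-15792 + √20)/2 = (-15792 + 2*√5)/2 = -7896 + √5 ≈ -7893.8)
H(y) = y² + 123*y (H(y) = 123*y + y² = y² + 123*y)
(h + H(b)) + 2195 = ((-7896 + √5) - 60*(123 - 60)) + 2195 = ((-7896 + √5) - 60*63) + 2195 = ((-7896 + √5) - 3780) + 2195 = (-11676 + √5) + 2195 = -9481 + √5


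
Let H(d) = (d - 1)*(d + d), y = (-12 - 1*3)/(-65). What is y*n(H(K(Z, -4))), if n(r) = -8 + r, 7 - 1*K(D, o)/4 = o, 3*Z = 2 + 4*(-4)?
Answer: 11328/13 ≈ 871.38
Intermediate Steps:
Z = -14/3 (Z = (2 + 4*(-4))/3 = (2 - 16)/3 = (⅓)*(-14) = -14/3 ≈ -4.6667)
K(D, o) = 28 - 4*o
y = 3/13 (y = (-12 - 3)*(-1/65) = -15*(-1/65) = 3/13 ≈ 0.23077)
H(d) = 2*d*(-1 + d) (H(d) = (-1 + d)*(2*d) = 2*d*(-1 + d))
y*n(H(K(Z, -4))) = 3*(-8 + 2*(28 - 4*(-4))*(-1 + (28 - 4*(-4))))/13 = 3*(-8 + 2*(28 + 16)*(-1 + (28 + 16)))/13 = 3*(-8 + 2*44*(-1 + 44))/13 = 3*(-8 + 2*44*43)/13 = 3*(-8 + 3784)/13 = (3/13)*3776 = 11328/13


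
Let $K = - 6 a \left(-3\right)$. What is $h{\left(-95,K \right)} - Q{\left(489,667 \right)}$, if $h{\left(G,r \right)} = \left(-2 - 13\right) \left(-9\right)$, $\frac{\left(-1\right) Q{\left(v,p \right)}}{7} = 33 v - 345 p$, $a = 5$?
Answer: $-1497711$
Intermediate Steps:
$Q{\left(v,p \right)} = - 231 v + 2415 p$ ($Q{\left(v,p \right)} = - 7 \left(33 v - 345 p\right) = - 7 \left(- 345 p + 33 v\right) = - 231 v + 2415 p$)
$K = 90$ ($K = \left(-6\right) 5 \left(-3\right) = \left(-30\right) \left(-3\right) = 90$)
$h{\left(G,r \right)} = 135$ ($h{\left(G,r \right)} = \left(-15\right) \left(-9\right) = 135$)
$h{\left(-95,K \right)} - Q{\left(489,667 \right)} = 135 - \left(\left(-231\right) 489 + 2415 \cdot 667\right) = 135 - \left(-112959 + 1610805\right) = 135 - 1497846 = -1497711$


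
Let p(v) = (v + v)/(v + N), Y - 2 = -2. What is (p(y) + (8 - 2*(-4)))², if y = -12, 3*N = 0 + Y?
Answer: 324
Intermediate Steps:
Y = 0 (Y = 2 - 2 = 0)
N = 0 (N = (0 + 0)/3 = (⅓)*0 = 0)
p(v) = 2 (p(v) = (v + v)/(v + 0) = (2*v)/v = 2)
(p(y) + (8 - 2*(-4)))² = (2 + (8 - 2*(-4)))² = (2 + (8 + 8))² = (2 + 16)² = 18² = 324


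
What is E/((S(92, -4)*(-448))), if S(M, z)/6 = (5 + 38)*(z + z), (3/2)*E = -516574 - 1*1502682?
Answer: -252407/173376 ≈ -1.4558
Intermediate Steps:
E = -4038512/3 (E = 2*(-516574 - 1*1502682)/3 = 2*(-516574 - 1502682)/3 = (2/3)*(-2019256) = -4038512/3 ≈ -1.3462e+6)
S(M, z) = 516*z (S(M, z) = 6*((5 + 38)*(z + z)) = 6*(43*(2*z)) = 6*(86*z) = 516*z)
E/((S(92, -4)*(-448))) = -4038512/(3*((516*(-4))*(-448))) = -4038512/(3*((-2064*(-448)))) = -4038512/3/924672 = -4038512/3*1/924672 = -252407/173376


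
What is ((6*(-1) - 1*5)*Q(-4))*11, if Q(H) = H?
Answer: 484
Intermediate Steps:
((6*(-1) - 1*5)*Q(-4))*11 = ((6*(-1) - 1*5)*(-4))*11 = ((-6 - 5)*(-4))*11 = -11*(-4)*11 = 44*11 = 484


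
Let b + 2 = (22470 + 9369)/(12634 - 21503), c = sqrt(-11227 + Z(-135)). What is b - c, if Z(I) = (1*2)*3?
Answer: -49577/8869 - 7*I*sqrt(229) ≈ -5.5899 - 105.93*I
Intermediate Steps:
Z(I) = 6 (Z(I) = 2*3 = 6)
c = 7*I*sqrt(229) (c = sqrt(-11227 + 6) = sqrt(-11221) = 7*I*sqrt(229) ≈ 105.93*I)
b = -49577/8869 (b = -2 + (22470 + 9369)/(12634 - 21503) = -2 + 31839/(-8869) = -2 + 31839*(-1/8869) = -2 - 31839/8869 = -49577/8869 ≈ -5.5899)
b - c = -49577/8869 - 7*I*sqrt(229)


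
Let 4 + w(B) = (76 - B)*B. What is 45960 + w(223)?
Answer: 13175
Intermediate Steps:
w(B) = -4 + B*(76 - B) (w(B) = -4 + (76 - B)*B = -4 + B*(76 - B))
45960 + w(223) = 45960 + (-4 - 1*223**2 + 76*223) = 45960 + (-4 - 1*49729 + 16948) = 45960 + (-4 - 49729 + 16948) = 45960 - 32785 = 13175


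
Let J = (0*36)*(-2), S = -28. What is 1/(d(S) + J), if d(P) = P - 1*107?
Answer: -1/135 ≈ -0.0074074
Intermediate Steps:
J = 0 (J = 0*(-2) = 0)
d(P) = -107 + P (d(P) = P - 107 = -107 + P)
1/(d(S) + J) = 1/((-107 - 28) + 0) = 1/(-135 + 0) = 1/(-135) = -1/135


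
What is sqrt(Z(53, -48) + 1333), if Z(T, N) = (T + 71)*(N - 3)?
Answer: I*sqrt(4991) ≈ 70.647*I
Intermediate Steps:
Z(T, N) = (-3 + N)*(71 + T) (Z(T, N) = (71 + T)*(-3 + N) = (-3 + N)*(71 + T))
sqrt(Z(53, -48) + 1333) = sqrt((-213 - 3*53 + 71*(-48) - 48*53) + 1333) = sqrt((-213 - 159 - 3408 - 2544) + 1333) = sqrt(-6324 + 1333) = sqrt(-4991) = I*sqrt(4991)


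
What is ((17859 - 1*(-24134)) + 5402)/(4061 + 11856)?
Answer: 47395/15917 ≈ 2.9776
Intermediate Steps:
((17859 - 1*(-24134)) + 5402)/(4061 + 11856) = ((17859 + 24134) + 5402)/15917 = (41993 + 5402)*(1/15917) = 47395*(1/15917) = 47395/15917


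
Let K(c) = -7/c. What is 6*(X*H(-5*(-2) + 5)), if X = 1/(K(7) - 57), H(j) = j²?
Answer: -675/29 ≈ -23.276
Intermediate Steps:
X = -1/58 (X = 1/(-7/7 - 57) = 1/(-7*⅐ - 57) = 1/(-1 - 57) = 1/(-58) = -1/58 ≈ -0.017241)
6*(X*H(-5*(-2) + 5)) = 6*(-(-5*(-2) + 5)²/58) = 6*(-(10 + 5)²/58) = 6*(-1/58*15²) = 6*(-1/58*225) = 6*(-225/58) = -675/29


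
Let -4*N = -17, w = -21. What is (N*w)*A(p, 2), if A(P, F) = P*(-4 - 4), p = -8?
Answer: -5712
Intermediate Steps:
N = 17/4 (N = -¼*(-17) = 17/4 ≈ 4.2500)
A(P, F) = -8*P (A(P, F) = P*(-8) = -8*P)
(N*w)*A(p, 2) = ((17/4)*(-21))*(-8*(-8)) = -357/4*64 = -5712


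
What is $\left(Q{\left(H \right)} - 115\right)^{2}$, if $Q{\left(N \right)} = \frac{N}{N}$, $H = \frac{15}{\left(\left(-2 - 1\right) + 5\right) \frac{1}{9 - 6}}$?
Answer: $12996$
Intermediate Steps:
$H = \frac{45}{2}$ ($H = \frac{15}{\left(\left(-2 - 1\right) + 5\right) \frac{1}{3}} = \frac{15}{\left(-3 + 5\right) \frac{1}{3}} = \frac{15}{2 \cdot \frac{1}{3}} = \frac{15}{\frac{2}{3}} = 15 \cdot \frac{3}{2} = \frac{45}{2} \approx 22.5$)
$Q{\left(N \right)} = 1$
$\left(Q{\left(H \right)} - 115\right)^{2} = \left(1 - 115\right)^{2} = \left(-114\right)^{2} = 12996$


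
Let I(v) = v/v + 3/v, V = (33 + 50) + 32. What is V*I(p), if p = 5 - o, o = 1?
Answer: 805/4 ≈ 201.25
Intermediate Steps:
p = 4 (p = 5 - 1*1 = 5 - 1 = 4)
V = 115 (V = 83 + 32 = 115)
I(v) = 1 + 3/v
V*I(p) = 115*((3 + 4)/4) = 115*((¼)*7) = 115*(7/4) = 805/4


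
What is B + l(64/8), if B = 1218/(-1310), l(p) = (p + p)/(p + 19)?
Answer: -5963/17685 ≈ -0.33718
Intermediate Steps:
l(p) = 2*p/(19 + p) (l(p) = (2*p)/(19 + p) = 2*p/(19 + p))
B = -609/655 (B = 1218*(-1/1310) = -609/655 ≈ -0.92977)
B + l(64/8) = -609/655 + 2*(64/8)/(19 + 64/8) = -609/655 + 2*(64*(⅛))/(19 + 64*(⅛)) = -609/655 + 2*8/(19 + 8) = -609/655 + 2*8/27 = -609/655 + 2*8*(1/27) = -609/655 + 16/27 = -5963/17685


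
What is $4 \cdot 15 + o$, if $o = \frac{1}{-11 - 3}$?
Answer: $\frac{839}{14} \approx 59.929$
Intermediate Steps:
$o = - \frac{1}{14}$ ($o = \frac{1}{-14} = - \frac{1}{14} \approx -0.071429$)
$4 \cdot 15 + o = 4 \cdot 15 - \frac{1}{14} = 60 - \frac{1}{14} = \frac{839}{14}$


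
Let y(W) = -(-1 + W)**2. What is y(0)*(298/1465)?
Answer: -298/1465 ≈ -0.20341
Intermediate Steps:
y(0)*(298/1465) = (-(-1 + 0)**2)*(298/1465) = (-1*(-1)**2)*(298*(1/1465)) = -1*1*(298/1465) = -1*298/1465 = -298/1465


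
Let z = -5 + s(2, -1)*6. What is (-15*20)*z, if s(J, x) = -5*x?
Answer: -7500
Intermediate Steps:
z = 25 (z = -5 - 5*(-1)*6 = -5 + 5*6 = -5 + 30 = 25)
(-15*20)*z = -15*20*25 = -300*25 = -7500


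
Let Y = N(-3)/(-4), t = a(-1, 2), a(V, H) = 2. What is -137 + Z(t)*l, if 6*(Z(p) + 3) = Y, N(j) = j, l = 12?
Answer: -343/2 ≈ -171.50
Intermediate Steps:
t = 2
Y = ¾ (Y = -3/(-4) = -3*(-¼) = ¾ ≈ 0.75000)
Z(p) = -23/8 (Z(p) = -3 + (⅙)*(¾) = -3 + ⅛ = -23/8)
-137 + Z(t)*l = -137 - 23/8*12 = -137 - 69/2 = -343/2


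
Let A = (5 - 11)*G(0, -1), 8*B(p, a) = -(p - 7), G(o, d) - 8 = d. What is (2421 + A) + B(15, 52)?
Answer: 2378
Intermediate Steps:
G(o, d) = 8 + d
B(p, a) = 7/8 - p/8 (B(p, a) = (-(p - 7))/8 = (-(-7 + p))/8 = (7 - p)/8 = 7/8 - p/8)
A = -42 (A = (5 - 11)*(8 - 1) = -6*7 = -42)
(2421 + A) + B(15, 52) = (2421 - 42) + (7/8 - ⅛*15) = 2379 + (7/8 - 15/8) = 2379 - 1 = 2378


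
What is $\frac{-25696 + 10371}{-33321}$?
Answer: $\frac{15325}{33321} \approx 0.45992$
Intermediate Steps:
$\frac{-25696 + 10371}{-33321} = \left(-15325\right) \left(- \frac{1}{33321}\right) = \frac{15325}{33321}$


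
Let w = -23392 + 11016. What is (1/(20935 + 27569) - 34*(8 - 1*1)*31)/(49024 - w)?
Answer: -357862511/2978145600 ≈ -0.12016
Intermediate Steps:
w = -12376
(1/(20935 + 27569) - 34*(8 - 1*1)*31)/(49024 - w) = (1/(20935 + 27569) - 34*(8 - 1*1)*31)/(49024 - 1*(-12376)) = (1/48504 - 34*(8 - 1)*31)/(49024 + 12376) = (1/48504 - 34*7*31)/61400 = (1/48504 - 238*31)*(1/61400) = (1/48504 - 7378)*(1/61400) = -357862511/48504*1/61400 = -357862511/2978145600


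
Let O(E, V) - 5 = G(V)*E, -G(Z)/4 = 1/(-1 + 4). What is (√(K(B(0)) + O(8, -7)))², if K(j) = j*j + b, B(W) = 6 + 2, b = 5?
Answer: 190/3 ≈ 63.333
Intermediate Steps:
G(Z) = -4/3 (G(Z) = -4/(-1 + 4) = -4/3)
B(W) = 8
K(j) = 5 + j² (K(j) = j*j + 5 = j² + 5 = 5 + j²)
O(E, V) = 5 - 4*E/3
(√(K(B(0)) + O(8, -7)))² = (√((5 + 8²) + (5 - 4/3*8)))² = (√((5 + 64) + (5 - 32/3)))² = (√(69 - 17/3))² = (√(190/3))² = (√570/3)² = 190/3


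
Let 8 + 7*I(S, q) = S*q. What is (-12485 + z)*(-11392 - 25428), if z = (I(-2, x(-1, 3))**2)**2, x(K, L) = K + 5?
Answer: 157331591740/343 ≈ 4.5869e+8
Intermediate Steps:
x(K, L) = 5 + K
I(S, q) = -8/7 + S*q/7 (I(S, q) = -8/7 + (S*q)/7 = -8/7 + S*q/7)
z = 65536/2401 (z = ((-8/7 + (1/7)*(-2)*(5 - 1))**2)**2 = ((-8/7 + (1/7)*(-2)*4)**2)**2 = ((-8/7 - 8/7)**2)**2 = ((-16/7)**2)**2 = (256/49)**2 = 65536/2401 ≈ 27.295)
(-12485 + z)*(-11392 - 25428) = (-12485 + 65536/2401)*(-11392 - 25428) = -29910949/2401*(-36820) = 157331591740/343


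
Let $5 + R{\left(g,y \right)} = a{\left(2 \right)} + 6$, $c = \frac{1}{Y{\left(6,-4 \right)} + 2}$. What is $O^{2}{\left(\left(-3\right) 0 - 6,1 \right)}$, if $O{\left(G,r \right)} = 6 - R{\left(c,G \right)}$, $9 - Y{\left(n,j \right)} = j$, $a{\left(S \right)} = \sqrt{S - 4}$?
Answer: $\left(5 - i \sqrt{2}\right)^{2} \approx 23.0 - 14.142 i$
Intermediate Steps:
$a{\left(S \right)} = \sqrt{-4 + S}$
$Y{\left(n,j \right)} = 9 - j$
$c = \frac{1}{15}$ ($c = \frac{1}{\left(9 - -4\right) + 2} = \frac{1}{\left(9 + 4\right) + 2} = \frac{1}{13 + 2} = \frac{1}{15} \approx 0.066667$)
$R{\left(g,y \right)} = 1 + i \sqrt{2}$ ($R{\left(g,y \right)} = -5 + \left(\sqrt{-4 + 2} + 6\right) = -5 + \left(\sqrt{-2} + 6\right) = -5 + \left(i \sqrt{2} + 6\right) = -5 + \left(6 + i \sqrt{2}\right) = 1 + i \sqrt{2}$)
$O{\left(G,r \right)} = 5 - i \sqrt{2}$ ($O{\left(G,r \right)} = 6 - \left(1 + i \sqrt{2}\right) = 5 - i \sqrt{2}$)
$O^{2}{\left(\left(-3\right) 0 - 6,1 \right)} = \left(5 - i \sqrt{2}\right)^{2}$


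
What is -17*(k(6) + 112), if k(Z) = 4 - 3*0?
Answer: -1972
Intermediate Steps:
k(Z) = 4 (k(Z) = 4 + 0 = 4)
-17*(k(6) + 112) = -17*(4 + 112) = -17*116 = -1972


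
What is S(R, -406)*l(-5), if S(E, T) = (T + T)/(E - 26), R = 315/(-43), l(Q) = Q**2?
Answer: 872900/1433 ≈ 609.14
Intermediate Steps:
R = -315/43 (R = 315*(-1/43) = -315/43 ≈ -7.3256)
S(E, T) = 2*T/(-26 + E) (S(E, T) = (2*T)/(-26 + E) = 2*T/(-26 + E))
S(R, -406)*l(-5) = (2*(-406)/(-26 - 315/43))*(-5)**2 = (2*(-406)/(-1433/43))*25 = (2*(-406)*(-43/1433))*25 = (34916/1433)*25 = 872900/1433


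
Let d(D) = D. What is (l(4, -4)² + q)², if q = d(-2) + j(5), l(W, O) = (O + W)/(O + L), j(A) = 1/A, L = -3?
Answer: 81/25 ≈ 3.2400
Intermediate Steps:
l(W, O) = (O + W)/(-3 + O) (l(W, O) = (O + W)/(O - 3) = (O + W)/(-3 + O))
q = -9/5 (q = -2 + 1/5 = -2 + ⅕ = -9/5 ≈ -1.8000)
(l(4, -4)² + q)² = (((-4 + 4)/(-3 - 4))² - 9/5)² = ((0/(-7))² - 9/5)² = ((-⅐*0)² - 9/5)² = (0² - 9/5)² = (0 - 9/5)² = (-9/5)² = 81/25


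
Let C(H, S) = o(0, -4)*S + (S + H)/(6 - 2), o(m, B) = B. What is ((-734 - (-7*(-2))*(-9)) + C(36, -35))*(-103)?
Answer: 192713/4 ≈ 48178.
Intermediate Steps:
C(H, S) = -15*S/4 + H/4 (C(H, S) = -4*S + (S + H)/(6 - 2) = -4*S + (H + S)/4 = -4*S + (H + S)*(¼) = -4*S + (H/4 + S/4) = -15*S/4 + H/4)
((-734 - (-7*(-2))*(-9)) + C(36, -35))*(-103) = ((-734 - (-7*(-2))*(-9)) + (-15/4*(-35) + (¼)*36))*(-103) = ((-734 - 14*(-9)) + (525/4 + 9))*(-103) = ((-734 - 1*(-126)) + 561/4)*(-103) = ((-734 + 126) + 561/4)*(-103) = (-608 + 561/4)*(-103) = -1871/4*(-103) = 192713/4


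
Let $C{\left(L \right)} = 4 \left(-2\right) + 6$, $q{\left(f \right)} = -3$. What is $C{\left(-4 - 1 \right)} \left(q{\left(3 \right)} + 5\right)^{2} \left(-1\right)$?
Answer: $8$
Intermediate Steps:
$C{\left(L \right)} = -2$ ($C{\left(L \right)} = -8 + 6 = -2$)
$C{\left(-4 - 1 \right)} \left(q{\left(3 \right)} + 5\right)^{2} \left(-1\right) = - 2 \left(-3 + 5\right)^{2} \left(-1\right) = - 2 \cdot 2^{2} \left(-1\right) = \left(-2\right) 4 \left(-1\right) = \left(-8\right) \left(-1\right) = 8$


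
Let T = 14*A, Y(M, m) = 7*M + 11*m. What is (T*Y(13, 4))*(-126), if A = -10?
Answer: 2381400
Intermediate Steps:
T = -140 (T = 14*(-10) = -140)
(T*Y(13, 4))*(-126) = -140*(7*13 + 11*4)*(-126) = -140*(91 + 44)*(-126) = -140*135*(-126) = -18900*(-126) = 2381400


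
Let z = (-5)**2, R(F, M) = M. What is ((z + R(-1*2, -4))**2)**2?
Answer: 194481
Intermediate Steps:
z = 25
((z + R(-1*2, -4))**2)**2 = ((25 - 4)**2)**2 = (21**2)**2 = 441**2 = 194481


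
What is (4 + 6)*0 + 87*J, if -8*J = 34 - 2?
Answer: -348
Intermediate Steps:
J = -4 (J = -(34 - 2)/8 = -⅛*32 = -4)
(4 + 6)*0 + 87*J = (4 + 6)*0 + 87*(-4) = 10*0 - 348 = 0 - 348 = -348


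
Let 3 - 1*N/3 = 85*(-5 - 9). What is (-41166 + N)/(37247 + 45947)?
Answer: -37587/83194 ≈ -0.45180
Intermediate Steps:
N = 3579 (N = 9 - 255*(-5 - 9) = 9 - 255*(-14) = 9 - 3*(-1190) = 9 + 3570 = 3579)
(-41166 + N)/(37247 + 45947) = (-41166 + 3579)/(37247 + 45947) = -37587/83194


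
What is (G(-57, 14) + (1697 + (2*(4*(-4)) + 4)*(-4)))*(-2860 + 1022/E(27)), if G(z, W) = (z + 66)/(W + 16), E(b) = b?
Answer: -229775069/45 ≈ -5.1061e+6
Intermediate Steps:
G(z, W) = (66 + z)/(16 + W)
(G(-57, 14) + (1697 + (2*(4*(-4)) + 4)*(-4)))*(-2860 + 1022/E(27)) = ((66 - 57)/(16 + 14) + (1697 + (2*(4*(-4)) + 4)*(-4)))*(-2860 + 1022/27) = (9/30 + (1697 + (2*(-16) + 4)*(-4)))*(-2860 + 1022*(1/27)) = ((1/30)*9 + (1697 + (-32 + 4)*(-4)))*(-2860 + 1022/27) = (3/10 + (1697 - 28*(-4)))*(-76198/27) = (3/10 + (1697 + 112))*(-76198/27) = (3/10 + 1809)*(-76198/27) = (18093/10)*(-76198/27) = -229775069/45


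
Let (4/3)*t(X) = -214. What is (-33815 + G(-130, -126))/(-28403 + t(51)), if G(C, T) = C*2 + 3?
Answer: 68144/57127 ≈ 1.1929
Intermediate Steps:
G(C, T) = 3 + 2*C (G(C, T) = 2*C + 3 = 3 + 2*C)
t(X) = -321/2 (t(X) = (¾)*(-214) = -321/2)
(-33815 + G(-130, -126))/(-28403 + t(51)) = (-33815 + (3 + 2*(-130)))/(-28403 - 321/2) = (-33815 + (3 - 260))/(-57127/2) = (-33815 - 257)*(-2/57127) = -34072*(-2/57127) = 68144/57127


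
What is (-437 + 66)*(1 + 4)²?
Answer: -9275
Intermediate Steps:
(-437 + 66)*(1 + 4)² = -371*5² = -371*25 = -9275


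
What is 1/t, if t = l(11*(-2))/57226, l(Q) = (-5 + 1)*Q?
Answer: 28613/44 ≈ 650.29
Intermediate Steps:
l(Q) = -4*Q
t = 44/28613 (t = -44*(-2)/57226 = -4*(-22)*(1/57226) = 88*(1/57226) = 44/28613 ≈ 0.0015378)
1/t = 1/(44/28613) = 28613/44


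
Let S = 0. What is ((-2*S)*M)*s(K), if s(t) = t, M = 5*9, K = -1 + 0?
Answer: 0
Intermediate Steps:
K = -1
M = 45
((-2*S)*M)*s(K) = (-2*0*45)*(-1) = (0*45)*(-1) = 0*(-1) = 0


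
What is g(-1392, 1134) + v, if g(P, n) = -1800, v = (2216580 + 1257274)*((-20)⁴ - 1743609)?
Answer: -5501226460886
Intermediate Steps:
v = -5501226459086 (v = 3473854*(160000 - 1743609) = 3473854*(-1583609) = -5501226459086)
g(-1392, 1134) + v = -1800 - 5501226459086 = -5501226460886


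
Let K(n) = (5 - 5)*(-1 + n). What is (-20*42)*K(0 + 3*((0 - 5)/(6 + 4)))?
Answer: 0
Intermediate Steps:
K(n) = 0 (K(n) = 0*(-1 + n) = 0)
(-20*42)*K(0 + 3*((0 - 5)/(6 + 4))) = -20*42*0 = -840*0 = 0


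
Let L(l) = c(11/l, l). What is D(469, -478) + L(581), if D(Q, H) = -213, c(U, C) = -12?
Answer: -225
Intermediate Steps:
L(l) = -12
D(469, -478) + L(581) = -213 - 12 = -225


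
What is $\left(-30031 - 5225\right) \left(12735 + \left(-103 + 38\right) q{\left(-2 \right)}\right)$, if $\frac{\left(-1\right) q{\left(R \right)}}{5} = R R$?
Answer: $-494817960$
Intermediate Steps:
$q{\left(R \right)} = - 5 R^{2}$ ($q{\left(R \right)} = - 5 R R = - 5 R^{2}$)
$\left(-30031 - 5225\right) \left(12735 + \left(-103 + 38\right) q{\left(-2 \right)}\right) = \left(-30031 - 5225\right) \left(12735 + \left(-103 + 38\right) \left(- 5 \left(-2\right)^{2}\right)\right) = - 35256 \left(12735 - 65 \left(\left(-5\right) 4\right)\right) = - 35256 \left(12735 - -1300\right) = - 35256 \left(12735 + 1300\right) = \left(-35256\right) 14035 = -494817960$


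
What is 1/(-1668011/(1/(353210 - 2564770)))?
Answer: 1/3688906407160 ≈ 2.7108e-13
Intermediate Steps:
1/(-1668011/(1/(353210 - 2564770))) = 1/(-1668011/(1/(-2211560))) = 1/(-1668011/(-1/2211560)) = 1/(-1668011*(-2211560)) = 1/3688906407160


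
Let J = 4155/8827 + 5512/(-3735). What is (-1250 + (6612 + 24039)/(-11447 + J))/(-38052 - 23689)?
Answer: 472794908335595/23302751537676574 ≈ 0.020289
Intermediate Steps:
J = -33135499/32968845 (J = 4155*(1/8827) + 5512*(-1/3735) = 4155/8827 - 5512/3735 = -33135499/32968845 ≈ -1.0051)
(-1250 + (6612 + 24039)/(-11447 + J))/(-38052 - 23689) = (-1250 + (6612 + 24039)/(-11447 - 33135499/32968845))/(-38052 - 23689) = (-1250 + 30651/(-377427504214/32968845))/(-61741) = (-1250 + 30651*(-32968845/377427504214))*(-1/61741) = (-1250 - 1010528068095/377427504214)*(-1/61741) = -472794908335595/377427504214*(-1/61741) = 472794908335595/23302751537676574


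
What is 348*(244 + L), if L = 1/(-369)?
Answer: 10444060/123 ≈ 84911.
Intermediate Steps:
L = -1/369 ≈ -0.0027100
348*(244 + L) = 348*(244 - 1/369) = 348*(90035/369) = 10444060/123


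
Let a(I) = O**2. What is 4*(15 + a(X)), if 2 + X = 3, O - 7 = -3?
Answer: 124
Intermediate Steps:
O = 4 (O = 7 - 3 = 4)
X = 1 (X = -2 + 3 = 1)
a(I) = 16 (a(I) = 4**2 = 16)
4*(15 + a(X)) = 4*(15 + 16) = 4*31 = 124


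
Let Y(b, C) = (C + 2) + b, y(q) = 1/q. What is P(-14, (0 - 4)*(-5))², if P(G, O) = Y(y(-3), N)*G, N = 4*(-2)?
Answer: 70756/9 ≈ 7861.8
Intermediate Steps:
N = -8
y(q) = 1/q
Y(b, C) = 2 + C + b (Y(b, C) = (2 + C) + b = 2 + C + b)
P(G, O) = -19*G/3 (P(G, O) = (2 - 8 + 1/(-3))*G = (2 - 8 - ⅓)*G = -19*G/3)
P(-14, (0 - 4)*(-5))² = (-19/3*(-14))² = (266/3)² = 70756/9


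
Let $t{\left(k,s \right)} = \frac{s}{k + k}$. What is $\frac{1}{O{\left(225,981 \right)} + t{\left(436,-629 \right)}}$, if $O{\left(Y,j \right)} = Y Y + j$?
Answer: $\frac{872}{44999803} \approx 1.9378 \cdot 10^{-5}$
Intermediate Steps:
$O{\left(Y,j \right)} = j + Y^{2}$ ($O{\left(Y,j \right)} = Y^{2} + j = j + Y^{2}$)
$t{\left(k,s \right)} = \frac{s}{2 k}$
$\frac{1}{O{\left(225,981 \right)} + t{\left(436,-629 \right)}} = \frac{1}{\left(981 + 225^{2}\right) + \frac{1}{2} \left(-629\right) \frac{1}{436}} = \frac{1}{\left(981 + 50625\right) + \frac{1}{2} \left(-629\right) \frac{1}{436}} = \frac{1}{51606 - \frac{629}{872}} = \frac{1}{\frac{44999803}{872}} = \frac{872}{44999803}$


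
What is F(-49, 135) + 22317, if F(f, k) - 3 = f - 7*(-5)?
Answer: 22306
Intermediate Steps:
F(f, k) = 38 + f (F(f, k) = 3 + (f - 7*(-5)) = 3 + (f + 35) = 3 + (35 + f) = 38 + f)
F(-49, 135) + 22317 = (38 - 49) + 22317 = -11 + 22317 = 22306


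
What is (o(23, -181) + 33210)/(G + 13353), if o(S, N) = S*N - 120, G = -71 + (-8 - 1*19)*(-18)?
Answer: 28927/13768 ≈ 2.1010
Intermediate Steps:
G = 415 (G = -71 + (-8 - 19)*(-18) = -71 - 27*(-18) = -71 + 486 = 415)
o(S, N) = -120 + N*S (o(S, N) = N*S - 120 = -120 + N*S)
(o(23, -181) + 33210)/(G + 13353) = ((-120 - 181*23) + 33210)/(415 + 13353) = ((-120 - 4163) + 33210)/13768 = (-4283 + 33210)*(1/13768) = 28927*(1/13768) = 28927/13768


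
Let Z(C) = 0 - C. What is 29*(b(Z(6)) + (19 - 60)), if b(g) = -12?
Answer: -1537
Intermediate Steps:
Z(C) = -C
29*(b(Z(6)) + (19 - 60)) = 29*(-12 + (19 - 60)) = 29*(-12 - 41) = 29*(-53) = -1537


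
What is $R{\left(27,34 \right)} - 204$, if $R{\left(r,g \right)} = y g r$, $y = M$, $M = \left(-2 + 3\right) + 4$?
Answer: $4386$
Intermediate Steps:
$M = 5$ ($M = 1 + 4 = 5$)
$y = 5$
$R{\left(r,g \right)} = 5 g r$
$R{\left(27,34 \right)} - 204 = 5 \cdot 34 \cdot 27 - 204 = 4590 - 204 = 4386$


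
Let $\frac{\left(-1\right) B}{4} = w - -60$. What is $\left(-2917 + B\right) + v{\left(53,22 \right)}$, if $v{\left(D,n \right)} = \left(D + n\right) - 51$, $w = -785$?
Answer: $7$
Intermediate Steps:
$v{\left(D,n \right)} = -51 + D + n$
$B = 2900$ ($B = - 4 \left(-785 - -60\right) = - 4 \left(-785 + 60\right) = \left(-4\right) \left(-725\right) = 2900$)
$\left(-2917 + B\right) + v{\left(53,22 \right)} = \left(-2917 + 2900\right) + \left(-51 + 53 + 22\right) = -17 + 24 = 7$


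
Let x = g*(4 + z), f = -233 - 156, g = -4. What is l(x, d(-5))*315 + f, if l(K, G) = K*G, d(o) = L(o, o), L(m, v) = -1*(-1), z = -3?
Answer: -1649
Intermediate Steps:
L(m, v) = 1
d(o) = 1
f = -389
x = -4 (x = -4*(4 - 3) = -4*1 = -4)
l(K, G) = G*K
l(x, d(-5))*315 + f = (1*(-4))*315 - 389 = -4*315 - 389 = -1260 - 389 = -1649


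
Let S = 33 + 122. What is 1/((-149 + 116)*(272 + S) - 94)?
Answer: -1/14185 ≈ -7.0497e-5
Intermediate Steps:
S = 155
1/((-149 + 116)*(272 + S) - 94) = 1/((-149 + 116)*(272 + 155) - 94) = 1/(-33*427 - 94) = 1/(-14091 - 94) = 1/(-14185) = -1/14185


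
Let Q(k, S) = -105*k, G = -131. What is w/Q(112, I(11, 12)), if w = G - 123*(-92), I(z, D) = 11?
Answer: -2237/2352 ≈ -0.95111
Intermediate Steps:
w = 11185 (w = -131 - 123*(-92) = -131 + 11316 = 11185)
w/Q(112, I(11, 12)) = 11185/((-105*112)) = 11185/(-11760) = 11185*(-1/11760) = -2237/2352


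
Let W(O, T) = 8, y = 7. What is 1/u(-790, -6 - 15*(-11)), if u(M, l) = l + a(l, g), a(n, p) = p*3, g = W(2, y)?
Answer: 1/183 ≈ 0.0054645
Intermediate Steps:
g = 8
a(n, p) = 3*p
u(M, l) = 24 + l (u(M, l) = l + 3*8 = l + 24 = 24 + l)
1/u(-790, -6 - 15*(-11)) = 1/(24 + (-6 - 15*(-11))) = 1/(24 + (-6 + 165)) = 1/(24 + 159) = 1/183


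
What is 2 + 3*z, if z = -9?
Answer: -25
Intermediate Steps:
2 + 3*z = 2 + 3*(-9) = 2 - 27 = -25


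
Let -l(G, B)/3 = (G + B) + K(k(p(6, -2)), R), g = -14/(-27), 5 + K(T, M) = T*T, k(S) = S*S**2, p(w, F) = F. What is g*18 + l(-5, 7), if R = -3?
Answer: -521/3 ≈ -173.67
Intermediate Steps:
k(S) = S**3
K(T, M) = -5 + T**2 (K(T, M) = -5 + T*T = -5 + T**2)
g = 14/27 (g = -14*(-1/27) = 14/27 ≈ 0.51852)
l(G, B) = -177 - 3*B - 3*G (l(G, B) = -3*((G + B) + (-5 + ((-2)**3)**2)) = -3*((B + G) + (-5 + (-8)**2)) = -3*((B + G) + (-5 + 64)) = -3*((B + G) + 59) = -3*(59 + B + G) = -177 - 3*B - 3*G)
g*18 + l(-5, 7) = (14/27)*18 + (-177 - 3*7 - 3*(-5)) = 28/3 + (-177 - 21 + 15) = 28/3 - 183 = -521/3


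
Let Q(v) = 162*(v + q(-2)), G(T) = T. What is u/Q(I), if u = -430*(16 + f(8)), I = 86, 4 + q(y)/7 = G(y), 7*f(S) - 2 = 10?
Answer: -6665/6237 ≈ -1.0686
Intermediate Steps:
f(S) = 12/7 (f(S) = 2/7 + (⅐)*10 = 2/7 + 10/7 = 12/7)
q(y) = -28 + 7*y
Q(v) = -6804 + 162*v (Q(v) = 162*(v + (-28 + 7*(-2))) = 162*(v + (-28 - 14)) = 162*(v - 42) = 162*(-42 + v) = -6804 + 162*v)
u = -53320/7 (u = -430*(16 + 12/7) = -430*124/7 = -53320/7 ≈ -7617.1)
u/Q(I) = -53320/(7*(-6804 + 162*86)) = -53320/(7*(-6804 + 13932)) = -53320/7/7128 = -53320/7*1/7128 = -6665/6237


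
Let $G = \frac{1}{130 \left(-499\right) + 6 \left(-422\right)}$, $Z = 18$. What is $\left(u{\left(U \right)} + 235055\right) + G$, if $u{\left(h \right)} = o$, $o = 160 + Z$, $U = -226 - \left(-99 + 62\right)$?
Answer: $\frac{15855174665}{67402} \approx 2.3523 \cdot 10^{5}$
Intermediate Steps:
$U = -189$ ($U = -226 - -37 = -226 + 37 = -189$)
$o = 178$ ($o = 160 + 18 = 178$)
$u{\left(h \right)} = 178$
$G = - \frac{1}{67402}$ ($G = \frac{1}{-64870 - 2532} = \frac{1}{-67402} = - \frac{1}{67402} \approx -1.4836 \cdot 10^{-5}$)
$\left(u{\left(U \right)} + 235055\right) + G = \left(178 + 235055\right) - \frac{1}{67402} = 235233 - \frac{1}{67402} = \frac{15855174665}{67402}$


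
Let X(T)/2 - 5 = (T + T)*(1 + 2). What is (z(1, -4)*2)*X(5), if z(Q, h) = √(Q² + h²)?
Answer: 140*√17 ≈ 577.23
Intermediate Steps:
X(T) = 10 + 12*T (X(T) = 10 + 2*((T + T)*(1 + 2)) = 10 + 2*((2*T)*3) = 10 + 2*(6*T) = 10 + 12*T)
(z(1, -4)*2)*X(5) = (√(1² + (-4)²)*2)*(10 + 12*5) = (√(1 + 16)*2)*(10 + 60) = (√17*2)*70 = (2*√17)*70 = 140*√17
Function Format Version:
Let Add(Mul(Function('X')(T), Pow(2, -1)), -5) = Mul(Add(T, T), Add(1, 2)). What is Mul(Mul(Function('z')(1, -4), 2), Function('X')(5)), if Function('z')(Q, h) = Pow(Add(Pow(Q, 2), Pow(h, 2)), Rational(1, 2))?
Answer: Mul(140, Pow(17, Rational(1, 2))) ≈ 577.23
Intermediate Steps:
Function('X')(T) = Add(10, Mul(12, T)) (Function('X')(T) = Add(10, Mul(2, Mul(Add(T, T), Add(1, 2)))) = Add(10, Mul(2, Mul(Mul(2, T), 3))) = Add(10, Mul(2, Mul(6, T))) = Add(10, Mul(12, T)))
Mul(Mul(Function('z')(1, -4), 2), Function('X')(5)) = Mul(Mul(Pow(Add(Pow(1, 2), Pow(-4, 2)), Rational(1, 2)), 2), Add(10, Mul(12, 5))) = Mul(Mul(Pow(Add(1, 16), Rational(1, 2)), 2), Add(10, 60)) = Mul(Mul(Pow(17, Rational(1, 2)), 2), 70) = Mul(Mul(2, Pow(17, Rational(1, 2))), 70) = Mul(140, Pow(17, Rational(1, 2)))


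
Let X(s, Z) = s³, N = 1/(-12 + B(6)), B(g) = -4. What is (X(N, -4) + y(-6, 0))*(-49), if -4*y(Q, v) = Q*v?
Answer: 49/4096 ≈ 0.011963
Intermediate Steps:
y(Q, v) = -Q*v/4
N = -1/16 (N = 1/(-12 - 4) = 1/(-16) = -1/16 ≈ -0.062500)
(X(N, -4) + y(-6, 0))*(-49) = ((-1/16)³ - ¼*(-6)*0)*(-49) = (-1/4096 + 0)*(-49) = -1/4096*(-49) = 49/4096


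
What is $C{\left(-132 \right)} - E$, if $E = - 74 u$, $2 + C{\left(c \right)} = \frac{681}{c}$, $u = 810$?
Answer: $\frac{2637045}{44} \approx 59933.0$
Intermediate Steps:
$C{\left(c \right)} = -2 + \frac{681}{c}$
$E = -59940$ ($E = \left(-74\right) 810 = -59940$)
$C{\left(-132 \right)} - E = \left(-2 + \frac{681}{-132}\right) - -59940 = \left(-2 + 681 \left(- \frac{1}{132}\right)\right) + 59940 = \left(-2 - \frac{227}{44}\right) + 59940 = - \frac{315}{44} + 59940 = \frac{2637045}{44}$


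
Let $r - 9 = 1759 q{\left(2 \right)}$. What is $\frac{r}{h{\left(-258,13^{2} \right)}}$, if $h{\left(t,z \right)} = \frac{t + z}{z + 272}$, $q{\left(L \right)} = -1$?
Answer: $\frac{771750}{89} \approx 8671.3$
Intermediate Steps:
$h{\left(t,z \right)} = \frac{t + z}{272 + z}$
$r = -1750$ ($r = 9 + 1759 \left(-1\right) = 9 - 1759 = -1750$)
$\frac{r}{h{\left(-258,13^{2} \right)}} = - \frac{1750}{\frac{1}{272 + 13^{2}} \left(-258 + 13^{2}\right)} = - \frac{1750}{\frac{1}{272 + 169} \left(-258 + 169\right)} = - \frac{1750}{\frac{1}{441} \left(-89\right)} = - \frac{1750}{- \frac{89}{441}} = \left(-1750\right) \left(- \frac{441}{89}\right) = \frac{771750}{89}$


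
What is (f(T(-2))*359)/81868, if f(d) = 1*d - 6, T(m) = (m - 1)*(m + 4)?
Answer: -1077/20467 ≈ -0.052621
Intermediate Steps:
T(m) = (-1 + m)*(4 + m)
f(d) = -6 + d (f(d) = d - 6 = -6 + d)
(f(T(-2))*359)/81868 = ((-6 + (-4 + (-2)² + 3*(-2)))*359)/81868 = ((-6 + (-4 + 4 - 6))*359)*(1/81868) = ((-6 - 6)*359)*(1/81868) = -12*359*(1/81868) = -4308*1/81868 = -1077/20467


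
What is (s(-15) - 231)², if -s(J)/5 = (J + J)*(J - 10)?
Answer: 15848361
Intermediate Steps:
s(J) = -10*J*(-10 + J) (s(J) = -5*(J + J)*(J - 10) = -5*2*J*(-10 + J) = -10*J*(-10 + J))
(s(-15) - 231)² = (10*(-15)*(10 - 1*(-15)) - 231)² = (10*(-15)*(10 + 15) - 231)² = (10*(-15)*25 - 231)² = (-3750 - 231)² = (-3981)² = 15848361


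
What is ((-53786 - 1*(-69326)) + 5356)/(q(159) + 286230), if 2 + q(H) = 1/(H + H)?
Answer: 6644928/91020505 ≈ 0.073005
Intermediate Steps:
q(H) = -2 + 1/(2*H) (q(H) = -2 + 1/(H + H) = -2 + 1/(2*H))
((-53786 - 1*(-69326)) + 5356)/(q(159) + 286230) = ((-53786 - 1*(-69326)) + 5356)/((-2 + (½)/159) + 286230) = ((-53786 + 69326) + 5356)/((-2 + (½)*(1/159)) + 286230) = (15540 + 5356)/((-2 + 1/318) + 286230) = 20896/(-635/318 + 286230) = 20896/(91020505/318) = 20896*(318/91020505) = 6644928/91020505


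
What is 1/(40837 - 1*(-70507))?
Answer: 1/111344 ≈ 8.9812e-6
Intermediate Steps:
1/(40837 - 1*(-70507)) = 1/(40837 + 70507) = 1/111344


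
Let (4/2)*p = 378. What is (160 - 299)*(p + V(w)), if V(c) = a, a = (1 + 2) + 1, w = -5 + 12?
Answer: -26827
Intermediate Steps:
p = 189 (p = (1/2)*378 = 189)
w = 7
a = 4 (a = 3 + 1 = 4)
V(c) = 4
(160 - 299)*(p + V(w)) = (160 - 299)*(189 + 4) = -139*193 = -26827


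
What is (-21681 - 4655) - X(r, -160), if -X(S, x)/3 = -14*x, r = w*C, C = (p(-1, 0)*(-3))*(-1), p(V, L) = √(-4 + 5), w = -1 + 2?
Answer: -19616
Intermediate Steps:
w = 1
p(V, L) = 1 (p(V, L) = √1 = 1)
C = 3 (C = (1*(-3))*(-1) = -3*(-1) = 3)
r = 3 (r = 1*3 = 3)
X(S, x) = 42*x (X(S, x) = -(-42)*x = 42*x)
(-21681 - 4655) - X(r, -160) = (-21681 - 4655) - 42*(-160) = -26336 - 1*(-6720) = -26336 + 6720 = -19616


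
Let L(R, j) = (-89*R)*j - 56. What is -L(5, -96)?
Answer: -42664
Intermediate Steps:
L(R, j) = -56 - 89*R*j (L(R, j) = -89*R*j - 56 = -56 - 89*R*j)
-L(5, -96) = -(-56 - 89*5*(-96)) = -(-56 + 42720) = -1*42664 = -42664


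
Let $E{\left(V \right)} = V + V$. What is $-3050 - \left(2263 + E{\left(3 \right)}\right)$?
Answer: $-5319$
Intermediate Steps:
$E{\left(V \right)} = 2 V$
$-3050 - \left(2263 + E{\left(3 \right)}\right) = -3050 - \left(2263 + 2 \cdot 3\right) = -3050 - 2269 = -5319$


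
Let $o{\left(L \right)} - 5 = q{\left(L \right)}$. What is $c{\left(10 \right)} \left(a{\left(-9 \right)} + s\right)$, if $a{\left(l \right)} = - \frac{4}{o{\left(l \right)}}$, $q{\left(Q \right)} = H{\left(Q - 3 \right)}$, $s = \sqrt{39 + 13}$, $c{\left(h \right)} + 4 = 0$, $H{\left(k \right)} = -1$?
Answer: $4 - 8 \sqrt{13} \approx -24.844$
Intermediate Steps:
$c{\left(h \right)} = -4$ ($c{\left(h \right)} = -4 + 0 = -4$)
$s = 2 \sqrt{13}$ ($s = \sqrt{52} = 2 \sqrt{13} \approx 7.2111$)
$q{\left(Q \right)} = -1$
$o{\left(L \right)} = 4$ ($o{\left(L \right)} = 5 - 1 = 4$)
$a{\left(l \right)} = -1$ ($a{\left(l \right)} = - \frac{4}{4} = \left(-4\right) \frac{1}{4} = -1$)
$c{\left(10 \right)} \left(a{\left(-9 \right)} + s\right) = - 4 \left(-1 + 2 \sqrt{13}\right) = 4 - 8 \sqrt{13}$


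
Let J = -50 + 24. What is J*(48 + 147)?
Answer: -5070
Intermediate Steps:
J = -26
J*(48 + 147) = -26*(48 + 147) = -26*195 = -5070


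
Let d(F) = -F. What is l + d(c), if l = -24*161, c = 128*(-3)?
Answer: -3480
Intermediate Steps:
c = -384
l = -3864
l + d(c) = -3864 - 1*(-384) = -3864 + 384 = -3480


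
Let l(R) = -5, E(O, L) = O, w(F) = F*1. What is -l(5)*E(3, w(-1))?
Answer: 15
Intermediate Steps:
w(F) = F
-l(5)*E(3, w(-1)) = -(-5)*3 = -1*(-15) = 15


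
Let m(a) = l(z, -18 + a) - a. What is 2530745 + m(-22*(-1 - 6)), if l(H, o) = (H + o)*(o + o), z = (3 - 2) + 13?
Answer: 2571391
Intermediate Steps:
z = 14 (z = 1 + 13 = 14)
l(H, o) = 2*o*(H + o) (l(H, o) = (H + o)*(2*o) = 2*o*(H + o))
m(a) = -a + 2*(-18 + a)*(-4 + a) (m(a) = 2*(-18 + a)*(14 + (-18 + a)) - a = 2*(-18 + a)*(-4 + a) - a = -a + 2*(-18 + a)*(-4 + a))
2530745 + m(-22*(-1 - 6)) = 2530745 + (-(-22)*(-1 - 6) + 2*(-18 - 22*(-1 - 6))*(-4 - 22*(-1 - 6))) = 2530745 + (-(-22)*(-7) + 2*(-18 - 22*(-7))*(-4 - 22*(-7))) = 2530745 + (-1*154 + 2*(-18 + 154)*(-4 + 154)) = 2530745 + (-154 + 2*136*150) = 2530745 + (-154 + 40800) = 2530745 + 40646 = 2571391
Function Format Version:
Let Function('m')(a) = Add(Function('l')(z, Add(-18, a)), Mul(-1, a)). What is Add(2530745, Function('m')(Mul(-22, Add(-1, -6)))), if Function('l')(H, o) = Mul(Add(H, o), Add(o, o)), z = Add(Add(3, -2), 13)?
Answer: 2571391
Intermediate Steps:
z = 14 (z = Add(1, 13) = 14)
Function('l')(H, o) = Mul(2, o, Add(H, o)) (Function('l')(H, o) = Mul(Add(H, o), Mul(2, o)) = Mul(2, o, Add(H, o)))
Function('m')(a) = Add(Mul(-1, a), Mul(2, Add(-18, a), Add(-4, a))) (Function('m')(a) = Add(Mul(2, Add(-18, a), Add(14, Add(-18, a))), Mul(-1, a)) = Add(Mul(2, Add(-18, a), Add(-4, a)), Mul(-1, a)) = Add(Mul(-1, a), Mul(2, Add(-18, a), Add(-4, a))))
Add(2530745, Function('m')(Mul(-22, Add(-1, -6)))) = Add(2530745, Add(Mul(-1, Mul(-22, Add(-1, -6))), Mul(2, Add(-18, Mul(-22, Add(-1, -6))), Add(-4, Mul(-22, Add(-1, -6)))))) = Add(2530745, Add(Mul(-1, Mul(-22, -7)), Mul(2, Add(-18, Mul(-22, -7)), Add(-4, Mul(-22, -7))))) = Add(2530745, Add(Mul(-1, 154), Mul(2, Add(-18, 154), Add(-4, 154)))) = Add(2530745, Add(-154, Mul(2, 136, 150))) = Add(2530745, Add(-154, 40800)) = Add(2530745, 40646) = 2571391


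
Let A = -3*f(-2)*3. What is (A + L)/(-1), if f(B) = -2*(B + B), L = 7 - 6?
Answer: 71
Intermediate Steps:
L = 1
f(B) = -4*B
A = -72 (A = -(-12)*(-2)*3 = -3*8*3 = -24*3 = -72)
(A + L)/(-1) = (-72 + 1)/(-1) = -1*(-71) = 71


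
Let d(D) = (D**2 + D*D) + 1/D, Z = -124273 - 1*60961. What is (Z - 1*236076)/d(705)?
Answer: -297023550/700805251 ≈ -0.42383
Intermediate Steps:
Z = -185234 (Z = -124273 - 60961 = -185234)
d(D) = 1/D + 2*D**2 (d(D) = (D**2 + D**2) + 1/D = 2*D**2 + 1/D = 1/D + 2*D**2)
(Z - 1*236076)/d(705) = (-185234 - 1*236076)/(((1 + 2*705**3)/705)) = (-185234 - 236076)/(((1 + 2*350402625)/705)) = -421310*705/(1 + 700805250) = -421310/((1/705)*700805251) = -421310/700805251/705 = -421310*705/700805251 = -297023550/700805251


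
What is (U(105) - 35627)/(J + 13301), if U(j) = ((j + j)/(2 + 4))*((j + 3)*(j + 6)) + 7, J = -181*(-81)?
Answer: 191980/13981 ≈ 13.731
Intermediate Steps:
J = 14661
U(j) = 7 + j*(3 + j)*(6 + j)/3 (U(j) = ((2*j)/6)*((3 + j)*(6 + j)) + 7 = ((2*j)*(1/6))*((3 + j)*(6 + j)) + 7 = (j/3)*((3 + j)*(6 + j)) + 7 = j*(3 + j)*(6 + j)/3 + 7 = 7 + j*(3 + j)*(6 + j)/3)
(U(105) - 35627)/(J + 13301) = ((7 + 3*105**2 + 6*105 + (1/3)*105**3) - 35627)/(14661 + 13301) = ((7 + 3*11025 + 630 + (1/3)*1157625) - 35627)/27962 = ((7 + 33075 + 630 + 385875) - 35627)*(1/27962) = (419587 - 35627)*(1/27962) = 383960*(1/27962) = 191980/13981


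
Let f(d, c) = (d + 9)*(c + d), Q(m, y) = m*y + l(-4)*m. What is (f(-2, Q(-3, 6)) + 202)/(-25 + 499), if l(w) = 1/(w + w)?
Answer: 517/3792 ≈ 0.13634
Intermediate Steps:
l(w) = 1/(2*w)
Q(m, y) = -m/8 + m*y (Q(m, y) = m*y + ((1/2)/(-4))*m = m*y + ((1/2)*(-1/4))*m = m*y - m/8 = -m/8 + m*y)
f(d, c) = (9 + d)*(c + d)
(f(-2, Q(-3, 6)) + 202)/(-25 + 499) = (((-2)**2 + 9*(-3*(-1/8 + 6)) + 9*(-2) - 3*(-1/8 + 6)*(-2)) + 202)/(-25 + 499) = ((4 + 9*(-3*47/8) - 18 - 3*47/8*(-2)) + 202)/474 = ((4 + 9*(-141/8) - 18 - 141/8*(-2)) + 202)*(1/474) = ((4 - 1269/8 - 18 + 141/4) + 202)*(1/474) = (-1099/8 + 202)*(1/474) = (517/8)*(1/474) = 517/3792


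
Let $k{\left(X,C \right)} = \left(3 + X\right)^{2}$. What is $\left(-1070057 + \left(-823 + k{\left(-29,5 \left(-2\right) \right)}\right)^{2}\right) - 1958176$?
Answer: $-3006624$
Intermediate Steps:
$\left(-1070057 + \left(-823 + k{\left(-29,5 \left(-2\right) \right)}\right)^{2}\right) - 1958176 = \left(-1070057 + \left(-823 + \left(3 - 29\right)^{2}\right)^{2}\right) - 1958176 = \left(-1070057 + \left(-823 + \left(-26\right)^{2}\right)^{2}\right) - 1958176 = \left(-1070057 + \left(-823 + 676\right)^{2}\right) - 1958176 = \left(-1070057 + \left(-147\right)^{2}\right) - 1958176 = \left(-1070057 + 21609\right) - 1958176 = -1048448 - 1958176 = -3006624$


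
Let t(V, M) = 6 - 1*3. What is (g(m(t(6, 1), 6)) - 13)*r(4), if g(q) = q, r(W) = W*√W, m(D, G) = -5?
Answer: -144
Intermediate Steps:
t(V, M) = 3 (t(V, M) = 6 - 3 = 3)
r(W) = W^(3/2)
(g(m(t(6, 1), 6)) - 13)*r(4) = (-5 - 13)*4^(3/2) = -18*8 = -144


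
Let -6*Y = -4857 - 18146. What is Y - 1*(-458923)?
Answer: 2776541/6 ≈ 4.6276e+5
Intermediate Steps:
Y = 23003/6 (Y = -(-4857 - 18146)/6 = -⅙*(-23003) = 23003/6 ≈ 3833.8)
Y - 1*(-458923) = 23003/6 - 1*(-458923) = 23003/6 + 458923 = 2776541/6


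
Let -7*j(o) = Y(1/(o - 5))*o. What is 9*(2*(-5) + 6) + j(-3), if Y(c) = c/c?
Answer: -249/7 ≈ -35.571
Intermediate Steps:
Y(c) = 1
j(o) = -o/7
9*(2*(-5) + 6) + j(-3) = 9*(2*(-5) + 6) - 1/7*(-3) = 9*(-10 + 6) + 3/7 = 9*(-4) + 3/7 = -36 + 3/7 = -249/7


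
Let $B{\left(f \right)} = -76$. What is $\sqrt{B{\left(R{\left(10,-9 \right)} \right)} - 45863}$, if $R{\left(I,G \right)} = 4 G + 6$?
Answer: $i \sqrt{45939} \approx 214.33 i$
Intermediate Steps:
$R{\left(I,G \right)} = 6 + 4 G$
$\sqrt{B{\left(R{\left(10,-9 \right)} \right)} - 45863} = \sqrt{-76 - 45863} = \sqrt{-45939} = i \sqrt{45939}$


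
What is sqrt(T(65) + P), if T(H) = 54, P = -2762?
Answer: 2*I*sqrt(677) ≈ 52.038*I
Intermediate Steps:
sqrt(T(65) + P) = sqrt(54 - 2762) = sqrt(-2708) = 2*I*sqrt(677)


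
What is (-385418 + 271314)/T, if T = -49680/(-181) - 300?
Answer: 5163206/1155 ≈ 4470.3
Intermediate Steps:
T = -4620/181 (T = -49680*(-1)/181 - 300 = -276*(-180/181) - 300 = 49680/181 - 300 = -4620/181 ≈ -25.525)
(-385418 + 271314)/T = (-385418 + 271314)/(-4620/181) = -114104*(-181/4620) = 5163206/1155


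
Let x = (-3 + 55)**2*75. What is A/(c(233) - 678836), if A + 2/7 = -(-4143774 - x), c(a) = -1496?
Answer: -7606504/1190581 ≈ -6.3889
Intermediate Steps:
x = 202800 (x = 52**2*75 = 2704*75 = 202800)
A = 30426016/7 (A = -2/7 - (-4143774 - 1*202800) = -2/7 - (-4143774 - 202800) = -2/7 - 1*(-4346574) = -2/7 + 4346574 = 30426016/7 ≈ 4.3466e+6)
A/(c(233) - 678836) = 30426016/(7*(-1496 - 678836)) = (30426016/7)/(-680332) = (30426016/7)*(-1/680332) = -7606504/1190581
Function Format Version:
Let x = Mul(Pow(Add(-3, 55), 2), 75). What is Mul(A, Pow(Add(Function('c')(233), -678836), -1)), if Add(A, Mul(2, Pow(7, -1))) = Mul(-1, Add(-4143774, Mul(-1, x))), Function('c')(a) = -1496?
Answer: Rational(-7606504, 1190581) ≈ -6.3889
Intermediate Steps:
x = 202800 (x = Mul(Pow(52, 2), 75) = Mul(2704, 75) = 202800)
A = Rational(30426016, 7) (A = Add(Rational(-2, 7), Mul(-1, Add(-4143774, Mul(-1, 202800)))) = Add(Rational(-2, 7), Mul(-1, Add(-4143774, -202800))) = Add(Rational(-2, 7), Mul(-1, -4346574)) = Add(Rational(-2, 7), 4346574) = Rational(30426016, 7) ≈ 4.3466e+6)
Mul(A, Pow(Add(Function('c')(233), -678836), -1)) = Mul(Rational(30426016, 7), Pow(Add(-1496, -678836), -1)) = Mul(Rational(30426016, 7), Pow(-680332, -1)) = Mul(Rational(30426016, 7), Rational(-1, 680332)) = Rational(-7606504, 1190581)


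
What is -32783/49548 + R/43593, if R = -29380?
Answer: -961609853/719981988 ≈ -1.3356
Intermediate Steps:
-32783/49548 + R/43593 = -32783/49548 - 29380/43593 = -961609853/719981988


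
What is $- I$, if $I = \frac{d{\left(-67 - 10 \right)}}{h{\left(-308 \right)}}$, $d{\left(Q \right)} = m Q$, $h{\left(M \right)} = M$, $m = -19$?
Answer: $\frac{19}{4} \approx 4.75$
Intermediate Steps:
$d{\left(Q \right)} = - 19 Q$
$I = - \frac{19}{4}$ ($I = \frac{\left(-19\right) \left(-67 - 10\right)}{-308} = \left(-19\right) \left(-77\right) \left(- \frac{1}{308}\right) = 1463 \left(- \frac{1}{308}\right) = - \frac{19}{4} \approx -4.75$)
$- I = \left(-1\right) \left(- \frac{19}{4}\right) = \frac{19}{4}$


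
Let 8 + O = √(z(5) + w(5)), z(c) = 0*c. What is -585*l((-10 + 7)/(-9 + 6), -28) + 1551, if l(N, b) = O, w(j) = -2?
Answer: 6231 - 585*I*√2 ≈ 6231.0 - 827.31*I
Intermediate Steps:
z(c) = 0
O = -8 + I*√2 (O = -8 + √(0 - 2) = -8 + √(-2) = -8 + I*√2 ≈ -8.0 + 1.4142*I)
l(N, b) = -8 + I*√2
-585*l((-10 + 7)/(-9 + 6), -28) + 1551 = -585*(-8 + I*√2) + 1551 = (4680 - 585*I*√2) + 1551 = 6231 - 585*I*√2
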